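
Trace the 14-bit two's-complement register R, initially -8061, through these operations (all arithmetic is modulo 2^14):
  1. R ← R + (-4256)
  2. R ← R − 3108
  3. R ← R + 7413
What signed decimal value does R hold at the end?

-8012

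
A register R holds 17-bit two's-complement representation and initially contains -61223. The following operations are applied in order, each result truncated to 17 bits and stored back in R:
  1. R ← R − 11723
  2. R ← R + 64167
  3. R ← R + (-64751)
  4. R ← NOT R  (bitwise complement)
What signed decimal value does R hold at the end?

-57543

Start: R = -61223 = 10001000011011001.
R = -61223 − 11723 = -72946; wraps to 58126 = 01110001100001110
R = 58126 + 64167 = 122293; wraps to -8779 = 11101110110110101
R = -8779 + (-64751) = -73530; wraps to 57542 = 01110000011000110
R = NOT 01110000011000110 = 10001111100111001 = -57543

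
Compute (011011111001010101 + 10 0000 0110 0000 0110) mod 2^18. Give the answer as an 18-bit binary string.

  011011111001010101
+ 100000011000000110
= 111100010001011011

111100010001011011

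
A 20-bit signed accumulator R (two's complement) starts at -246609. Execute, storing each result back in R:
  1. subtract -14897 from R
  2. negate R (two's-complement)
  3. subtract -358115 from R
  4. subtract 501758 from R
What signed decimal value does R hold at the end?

88069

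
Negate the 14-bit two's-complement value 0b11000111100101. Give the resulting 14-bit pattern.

00111000011011

Invert: 00111000011010. Add 1: 00111000011011.
Check: 11000111100101 = -3611, 00111000011011 = 3611.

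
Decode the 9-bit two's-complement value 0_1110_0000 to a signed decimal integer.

224

MSB is 0, so the value is non-negative: 011100000 = 224.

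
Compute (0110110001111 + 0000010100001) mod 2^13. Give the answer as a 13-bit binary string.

0111000110000

  0110110001111
+ 0000010100001
= 0111000110000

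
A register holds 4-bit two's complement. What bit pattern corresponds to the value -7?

1001

|-7| = 7 = 0111 in 4 bits.
Invert the bits: 1000. Add 1: 1001.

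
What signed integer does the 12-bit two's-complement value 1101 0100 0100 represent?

MSB is 1, so the value is negative.
Unsigned reading: 3396. Subtract 2^12 = 4096: 3396 − 4096 = -700.

-700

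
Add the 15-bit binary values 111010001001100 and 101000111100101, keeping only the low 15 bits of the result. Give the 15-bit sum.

  111010001001100
+ 101000111100101
= 100011000110001  (discard carry-out 1)

100011000110001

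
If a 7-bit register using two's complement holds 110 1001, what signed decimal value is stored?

-23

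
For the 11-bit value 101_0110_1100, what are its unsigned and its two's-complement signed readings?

Unsigned: 10101101100 = 1388.
Signed: MSB=1 → 1388 − 2048 = -660.

unsigned = 1388, signed = -660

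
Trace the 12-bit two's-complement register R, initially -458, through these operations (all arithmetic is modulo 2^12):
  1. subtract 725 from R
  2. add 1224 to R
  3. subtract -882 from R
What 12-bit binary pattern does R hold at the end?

Start: R = -458 = 111000110110.
R = -458 − 725 = -1183 = 101101100001
R = -1183 + 1224 = 41 = 000000101001
R = 41 − (-882) = 923 = 001110011011

001110011011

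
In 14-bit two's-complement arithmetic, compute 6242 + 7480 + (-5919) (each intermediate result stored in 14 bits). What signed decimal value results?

6242 + 7480 = 13722 → wraps to -2662 (11010110011010)
-2662 + (-5919) = -8581 → wraps to 7803 (01111001111011)

7803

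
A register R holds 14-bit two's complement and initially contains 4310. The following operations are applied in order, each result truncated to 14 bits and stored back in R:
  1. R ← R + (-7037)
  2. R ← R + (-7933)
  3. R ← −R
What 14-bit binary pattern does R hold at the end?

Start: R = 4310 = 01000011010110.
R = 4310 + (-7037) = -2727 = 11010101011001
R = -2727 + (-7933) = -10660; wraps to 5724 = 01011001011100
R = −(5724) = -5724 = 10100110100100

10100110100100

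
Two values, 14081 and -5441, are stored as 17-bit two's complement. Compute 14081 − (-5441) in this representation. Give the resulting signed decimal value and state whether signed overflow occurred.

19522; no overflow

14081 → 00011011100000001
-5441 → 11110101010111111
Subtract via negate-and-add: invert 11110101010111111 + 1 = 00001010101000001 (i.e. 5441).
  00011011100000001
+ 00001010101000001
= 00100110001000010
Result 00100110001000010: MSB = 0 → value 19522.
Both addends (after negating the subtrahend) are non-negative and so is the stored result: no signed overflow.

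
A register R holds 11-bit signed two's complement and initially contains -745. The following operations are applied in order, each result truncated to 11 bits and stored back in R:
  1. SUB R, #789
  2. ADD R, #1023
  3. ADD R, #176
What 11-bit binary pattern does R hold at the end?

Start: R = -745 = 10100010111.
R = -745 − 789 = -1534; wraps to 514 = 01000000010
R = 514 + 1023 = 1537; wraps to -511 = 11000000001
R = -511 + 176 = -335 = 11010110001

11010110001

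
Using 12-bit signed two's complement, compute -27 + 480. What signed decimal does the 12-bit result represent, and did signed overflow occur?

-27 → 111111100101
480 → 000111100000
  111111100101
+ 000111100000
= 000111000101  (discard carry-out 1)
Result 000111000101: MSB = 0 → value 453.
Addends have opposite signs, so signed overflow cannot occur.

453; no overflow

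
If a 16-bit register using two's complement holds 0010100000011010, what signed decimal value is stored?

MSB is 0, so the value is non-negative: 0010100000011010 = 10266.

10266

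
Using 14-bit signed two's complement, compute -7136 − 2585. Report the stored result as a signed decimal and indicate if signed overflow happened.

6663; overflow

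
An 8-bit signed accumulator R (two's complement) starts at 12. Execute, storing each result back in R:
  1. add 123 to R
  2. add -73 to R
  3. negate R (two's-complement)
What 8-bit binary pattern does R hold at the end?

11000010

Start: R = 12 = 00001100.
R = 12 + 123 = 135; wraps to -121 = 10000111
R = -121 + (-73) = -194; wraps to 62 = 00111110
R = −(62) = -62 = 11000010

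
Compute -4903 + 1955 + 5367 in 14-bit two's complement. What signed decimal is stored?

2419

-4903 + 1955 = -2948 (11010001111100)
-2948 + 5367 = 2419 (00100101110011)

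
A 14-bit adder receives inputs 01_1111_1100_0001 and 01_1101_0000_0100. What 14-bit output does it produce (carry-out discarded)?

11110011000101

  01111111000001
+ 01110100000100
= 11110011000101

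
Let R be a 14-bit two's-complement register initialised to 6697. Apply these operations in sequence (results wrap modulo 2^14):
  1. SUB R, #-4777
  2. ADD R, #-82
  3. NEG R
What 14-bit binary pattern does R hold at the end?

Start: R = 6697 = 01101000101001.
R = 6697 − (-4777) = 11474; wraps to -4910 = 10110011010010
R = -4910 + (-82) = -4992 = 10110010000000
R = −(-4992) = 4992 = 01001110000000

01001110000000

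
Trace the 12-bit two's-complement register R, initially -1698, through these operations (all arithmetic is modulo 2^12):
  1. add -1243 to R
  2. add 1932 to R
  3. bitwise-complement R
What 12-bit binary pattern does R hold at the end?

Start: R = -1698 = 100101011110.
R = -1698 + (-1243) = -2941; wraps to 1155 = 010010000011
R = 1155 + 1932 = 3087; wraps to -1009 = 110000001111
R = NOT 110000001111 = 001111110000 = 1008

001111110000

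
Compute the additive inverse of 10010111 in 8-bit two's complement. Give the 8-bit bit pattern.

Invert: 01101000. Add 1: 01101001.
Check: 10010111 = -105, 01101001 = 105.

01101001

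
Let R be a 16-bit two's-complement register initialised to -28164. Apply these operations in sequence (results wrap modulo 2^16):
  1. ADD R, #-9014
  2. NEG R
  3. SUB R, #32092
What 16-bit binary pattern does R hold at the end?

0001001111011110

Start: R = -28164 = 1001000111111100.
R = -28164 + (-9014) = -37178; wraps to 28358 = 0110111011000110
R = −(28358) = -28358 = 1001000100111010
R = -28358 − 32092 = -60450; wraps to 5086 = 0001001111011110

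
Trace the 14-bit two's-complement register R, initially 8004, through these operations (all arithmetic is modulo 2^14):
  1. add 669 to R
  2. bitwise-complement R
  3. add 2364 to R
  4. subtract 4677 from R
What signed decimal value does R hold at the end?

Start: R = 8004 = 01111101000100.
R = 8004 + 669 = 8673; wraps to -7711 = 10000111100001
R = NOT 10000111100001 = 01111000011110 = 7710
R = 7710 + 2364 = 10074; wraps to -6310 = 10011101011010
R = -6310 − 4677 = -10987; wraps to 5397 = 01010100010101

5397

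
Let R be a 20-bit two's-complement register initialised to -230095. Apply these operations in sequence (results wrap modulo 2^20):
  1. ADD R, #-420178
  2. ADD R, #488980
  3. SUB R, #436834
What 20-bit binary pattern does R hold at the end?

Start: R = -230095 = 11000111110100110001.
R = -230095 + (-420178) = -650273; wraps to 398303 = 01100001001111011111
R = 398303 + 488980 = 887283; wraps to -161293 = 11011000100111110011
R = -161293 − 436834 = -598127; wraps to 450449 = 01101101111110010001

01101101111110010001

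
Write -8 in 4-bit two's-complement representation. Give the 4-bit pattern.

|-8| = 8 = 1000 in 4 bits.
Invert the bits: 0111. Add 1: 1000.

1000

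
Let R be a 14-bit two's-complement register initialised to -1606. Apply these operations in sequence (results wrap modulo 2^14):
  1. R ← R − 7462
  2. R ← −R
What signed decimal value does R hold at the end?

Start: R = -1606 = 11100110111010.
R = -1606 − 7462 = -9068; wraps to 7316 = 01110010010100
R = −(7316) = -7316 = 10001101101100

-7316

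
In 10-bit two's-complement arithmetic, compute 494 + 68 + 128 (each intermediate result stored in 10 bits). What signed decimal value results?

-334

494 + 68 = 562 → wraps to -462 (1000110010)
-462 + 128 = -334 (1010110010)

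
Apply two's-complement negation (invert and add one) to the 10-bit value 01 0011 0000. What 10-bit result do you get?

Invert: 1011001111. Add 1: 1011010000.

1011010000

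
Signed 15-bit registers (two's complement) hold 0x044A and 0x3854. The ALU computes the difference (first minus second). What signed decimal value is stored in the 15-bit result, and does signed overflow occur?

0x044A = 000010001001010 = 1098 (signed)
0x3854 = 011100001010100 = 14420 (signed)
Subtract via negate-and-add: invert 011100001010100 + 1 = 100011110101100 (i.e. -14420).
  000010001001010
+ 100011110101100
= 100101111110110
Result 100101111110110: MSB = 1 → 19446 − 32768 = -13322.
Addends (after negating the subtrahend) have opposite signs, so signed overflow cannot occur.

-13322; no overflow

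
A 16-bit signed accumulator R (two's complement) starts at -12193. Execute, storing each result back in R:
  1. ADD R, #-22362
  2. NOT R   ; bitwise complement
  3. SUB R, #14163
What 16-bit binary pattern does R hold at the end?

0100111110100111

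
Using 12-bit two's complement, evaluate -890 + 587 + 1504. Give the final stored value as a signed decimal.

1201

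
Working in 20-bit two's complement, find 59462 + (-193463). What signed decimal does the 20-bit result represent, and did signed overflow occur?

59462 → 00001110100001000110
-193463 → 11010000110001001001
  00001110100001000110
+ 11010000110001001001
= 11011111010010001111
Result 11011111010010001111: MSB = 1 → 914575 − 1048576 = -134001.
Addends have opposite signs, so signed overflow cannot occur.

-134001; no overflow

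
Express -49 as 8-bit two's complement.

|-49| = 49 = 00110001 in 8 bits.
Invert the bits: 11001110. Add 1: 11001111.

11001111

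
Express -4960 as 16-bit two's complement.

1110110010100000

|-4960| = 4960 = 0001001101100000 in 16 bits.
Invert the bits: 1110110010011111. Add 1: 1110110010100000.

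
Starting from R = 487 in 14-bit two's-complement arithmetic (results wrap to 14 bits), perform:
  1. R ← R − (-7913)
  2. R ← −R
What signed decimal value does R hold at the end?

Start: R = 487 = 00000111100111.
R = 487 − (-7913) = 8400; wraps to -7984 = 10000011010000
R = −(-7984) = 7984 = 01111100110000

7984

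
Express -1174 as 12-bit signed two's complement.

101101101010

|-1174| = 1174 = 010010010110 in 12 bits.
Invert the bits: 101101101001. Add 1: 101101101010.
Check: 101101101010 reads as 2922 − 4096 = -1174.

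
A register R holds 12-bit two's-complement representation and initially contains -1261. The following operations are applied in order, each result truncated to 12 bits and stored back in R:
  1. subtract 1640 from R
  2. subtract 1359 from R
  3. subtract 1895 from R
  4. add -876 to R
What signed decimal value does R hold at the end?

1161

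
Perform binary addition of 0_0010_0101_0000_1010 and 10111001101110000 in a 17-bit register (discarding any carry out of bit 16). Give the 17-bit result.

  00010010100001010
+ 10111001101110000
= 11001100001111010

11001100001111010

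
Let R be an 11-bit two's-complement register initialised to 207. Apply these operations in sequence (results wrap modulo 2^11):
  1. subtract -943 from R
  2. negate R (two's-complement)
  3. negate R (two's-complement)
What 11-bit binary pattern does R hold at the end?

10001111110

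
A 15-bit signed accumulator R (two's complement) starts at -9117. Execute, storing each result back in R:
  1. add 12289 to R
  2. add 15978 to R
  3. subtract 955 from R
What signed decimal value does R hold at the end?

-14573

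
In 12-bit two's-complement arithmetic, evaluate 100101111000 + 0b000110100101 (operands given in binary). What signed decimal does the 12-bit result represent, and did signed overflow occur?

-1251; no overflow

100101111000 = -1672 (signed)
0b000110100101 → 000110100101 = 421 (signed)
  100101111000
+ 000110100101
= 101100011101
Result 101100011101: MSB = 1 → 2845 − 4096 = -1251.
Addends have opposite signs, so signed overflow cannot occur.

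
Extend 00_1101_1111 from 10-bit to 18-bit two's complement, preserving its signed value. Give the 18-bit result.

000000000011011111

MSB of 0011011111 is 0; replicate it into the new high bits.
00000000|0011011111 → 000000000011011111 (still 223).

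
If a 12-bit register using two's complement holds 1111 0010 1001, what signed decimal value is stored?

-215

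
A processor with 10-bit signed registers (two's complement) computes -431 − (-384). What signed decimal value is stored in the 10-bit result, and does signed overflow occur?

-431 → 1001010001
-384 → 1010000000
Subtract via negate-and-add: invert 1010000000 + 1 = 0110000000 (i.e. 384).
  1001010001
+ 0110000000
= 1111010001
Result 1111010001: MSB = 1 → 977 − 1024 = -47.
Addends (after negating the subtrahend) have opposite signs, so signed overflow cannot occur.

-47; no overflow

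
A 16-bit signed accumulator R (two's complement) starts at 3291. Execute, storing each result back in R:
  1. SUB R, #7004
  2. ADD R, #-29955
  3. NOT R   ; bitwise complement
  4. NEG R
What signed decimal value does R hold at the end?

31869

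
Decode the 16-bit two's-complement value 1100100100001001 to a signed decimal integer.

-14071

MSB is 1, so the value is negative.
Unsigned reading: 51465. Subtract 2^16 = 65536: 51465 − 65536 = -14071.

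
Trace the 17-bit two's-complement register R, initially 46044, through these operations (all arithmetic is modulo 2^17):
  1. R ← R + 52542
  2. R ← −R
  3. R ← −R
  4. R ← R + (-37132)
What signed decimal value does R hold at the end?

61454

Start: R = 46044 = 01011001111011100.
R = 46044 + 52542 = 98586; wraps to -32486 = 11000000100011010
R = −(-32486) = 32486 = 00111111011100110
R = −(32486) = -32486 = 11000000100011010
R = -32486 + (-37132) = -69618; wraps to 61454 = 01111000000001110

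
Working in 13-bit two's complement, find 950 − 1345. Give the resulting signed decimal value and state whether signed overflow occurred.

-395; no overflow

950 → 0001110110110
1345 → 0010101000001
Subtract via negate-and-add: invert 0010101000001 + 1 = 1101010111111 (i.e. -1345).
  0001110110110
+ 1101010111111
= 1111001110101
Result 1111001110101: MSB = 1 → 7797 − 8192 = -395.
Addends (after negating the subtrahend) have opposite signs, so signed overflow cannot occur.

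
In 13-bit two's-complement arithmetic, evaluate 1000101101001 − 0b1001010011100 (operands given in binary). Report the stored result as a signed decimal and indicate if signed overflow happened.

-307; no overflow

1000101101001 = -3735 (signed)
0b1001010011100 → 1001010011100 = -3428 (signed)
Subtract via negate-and-add: invert 1001010011100 + 1 = 0110101100100 (i.e. 3428).
  1000101101001
+ 0110101100100
= 1111011001101
Result 1111011001101: MSB = 1 → 7885 − 8192 = -307.
Addends (after negating the subtrahend) have opposite signs, so signed overflow cannot occur.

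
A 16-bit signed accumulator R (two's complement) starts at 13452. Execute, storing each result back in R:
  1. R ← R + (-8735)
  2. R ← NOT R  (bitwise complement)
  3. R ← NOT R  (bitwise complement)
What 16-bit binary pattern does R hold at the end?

0001001001101101

Start: R = 13452 = 0011010010001100.
R = 13452 + (-8735) = 4717 = 0001001001101101
R = NOT 0001001001101101 = 1110110110010010 = -4718
R = NOT 1110110110010010 = 0001001001101101 = 4717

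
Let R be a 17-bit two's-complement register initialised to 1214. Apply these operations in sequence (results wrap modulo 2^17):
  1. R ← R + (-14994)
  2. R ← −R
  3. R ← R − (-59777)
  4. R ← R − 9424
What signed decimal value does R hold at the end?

64133

Start: R = 1214 = 00000010010111110.
R = 1214 + (-14994) = -13780 = 11100101000101100
R = −(-13780) = 13780 = 00011010111010100
R = 13780 − (-59777) = 73557; wraps to -57515 = 10001111101010101
R = -57515 − 9424 = -66939; wraps to 64133 = 01111101010000101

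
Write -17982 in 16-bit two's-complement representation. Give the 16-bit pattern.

1011100111000010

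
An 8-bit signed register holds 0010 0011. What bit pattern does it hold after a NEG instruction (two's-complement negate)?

Invert: 11011100. Add 1: 11011101.

11011101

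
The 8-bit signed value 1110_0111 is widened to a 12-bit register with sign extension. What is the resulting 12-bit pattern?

111111100111

MSB of 11100111 is 1; replicate it into the new high bits.
1111|11100111 → 111111100111 (still -25).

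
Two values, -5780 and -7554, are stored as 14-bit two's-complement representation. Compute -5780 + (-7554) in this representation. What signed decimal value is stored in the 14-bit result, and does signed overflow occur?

-5780 → 10100101101100
-7554 → 10001001111110
  10100101101100
+ 10001001111110
= 00101111101010  (discard carry-out 1)
Result 00101111101010: MSB = 0 → value 3050.
Both addends are negative but the stored result is non-negative: signed overflow. The true value -5780 + (-7554) = -13334 lies outside [-8192, 8191].

3050; overflow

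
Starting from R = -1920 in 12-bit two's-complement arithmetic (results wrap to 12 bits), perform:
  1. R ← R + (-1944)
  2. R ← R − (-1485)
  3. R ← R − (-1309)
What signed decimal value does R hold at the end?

-1070

Start: R = -1920 = 100010000000.
R = -1920 + (-1944) = -3864; wraps to 232 = 000011101000
R = 232 − (-1485) = 1717 = 011010110101
R = 1717 − (-1309) = 3026; wraps to -1070 = 101111010010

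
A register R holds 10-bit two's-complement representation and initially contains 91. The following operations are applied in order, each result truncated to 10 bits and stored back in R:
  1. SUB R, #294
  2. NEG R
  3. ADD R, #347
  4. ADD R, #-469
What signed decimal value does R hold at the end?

Start: R = 91 = 0001011011.
R = 91 − 294 = -203 = 1100110101
R = −(-203) = 203 = 0011001011
R = 203 + 347 = 550; wraps to -474 = 1000100110
R = -474 + (-469) = -943; wraps to 81 = 0001010001

81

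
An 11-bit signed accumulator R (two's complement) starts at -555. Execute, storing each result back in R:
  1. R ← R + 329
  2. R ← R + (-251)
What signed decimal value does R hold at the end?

Start: R = -555 = 10111010101.
R = -555 + 329 = -226 = 11100011110
R = -226 + (-251) = -477 = 11000100011

-477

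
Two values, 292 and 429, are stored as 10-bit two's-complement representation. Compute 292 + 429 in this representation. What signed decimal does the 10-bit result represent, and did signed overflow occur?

292 → 0100100100
429 → 0110101101
  0100100100
+ 0110101101
= 1011010001
Result 1011010001: MSB = 1 → 721 − 1024 = -303.
Both addends are non-negative but the stored result is negative: signed overflow. The true value 292 + 429 = 721 lies outside [-512, 511].

-303; overflow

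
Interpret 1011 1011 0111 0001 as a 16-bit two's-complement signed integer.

MSB is 1, so the value is negative.
Invert: 0100010010001110. Add 1: 0100010010001111 = 17551. So the value is −17551.

-17551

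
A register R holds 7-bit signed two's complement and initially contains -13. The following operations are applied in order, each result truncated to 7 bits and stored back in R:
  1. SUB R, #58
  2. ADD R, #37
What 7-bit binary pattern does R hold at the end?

Start: R = -13 = 1110011.
R = -13 − 58 = -71; wraps to 57 = 0111001
R = 57 + 37 = 94; wraps to -34 = 1011110

1011110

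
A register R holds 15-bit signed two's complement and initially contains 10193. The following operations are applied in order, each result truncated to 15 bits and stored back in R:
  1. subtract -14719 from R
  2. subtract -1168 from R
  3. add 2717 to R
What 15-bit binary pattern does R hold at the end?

Start: R = 10193 = 010011111010001.
R = 10193 − (-14719) = 24912; wraps to -7856 = 110000101010000
R = -7856 − (-1168) = -6688 = 110010111100000
R = -6688 + 2717 = -3971 = 111000001111101

111000001111101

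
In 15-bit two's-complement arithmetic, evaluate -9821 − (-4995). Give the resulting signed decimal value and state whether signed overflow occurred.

-9821 → 101100110100011
-4995 → 110110001111101
Subtract via negate-and-add: invert 110110001111101 + 1 = 001001110000011 (i.e. 4995).
  101100110100011
+ 001001110000011
= 110110100100110
Result 110110100100110: MSB = 1 → 27942 − 32768 = -4826.
Addends (after negating the subtrahend) have opposite signs, so signed overflow cannot occur.

-4826; no overflow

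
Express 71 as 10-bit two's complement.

0001000111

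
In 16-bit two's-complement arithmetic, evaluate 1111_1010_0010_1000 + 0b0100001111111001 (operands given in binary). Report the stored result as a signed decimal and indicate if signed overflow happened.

1111_1010_0010_1000 → 1111101000101000 = -1496 (signed)
0b0100001111111001 → 0100001111111001 = 17401 (signed)
  1111101000101000
+ 0100001111111001
= 0011111000100001  (discard carry-out 1)
Result 0011111000100001: MSB = 0 → value 15905.
Addends have opposite signs, so signed overflow cannot occur.

15905; no overflow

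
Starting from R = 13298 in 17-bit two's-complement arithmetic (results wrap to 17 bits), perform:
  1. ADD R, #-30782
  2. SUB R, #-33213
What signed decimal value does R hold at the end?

15729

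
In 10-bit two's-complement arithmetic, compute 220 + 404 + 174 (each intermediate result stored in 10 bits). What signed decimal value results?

220 + 404 = 624 → wraps to -400 (1001110000)
-400 + 174 = -226 (1100011110)

-226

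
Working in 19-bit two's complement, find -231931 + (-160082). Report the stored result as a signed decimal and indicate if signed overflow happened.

-231931 → 1000111011000000101
-160082 → 1011000111010101110
  1000111011000000101
+ 1011000111010101110
= 0100000010010110011  (discard carry-out 1)
Result 0100000010010110011: MSB = 0 → value 132275.
Both addends are negative but the stored result is non-negative: signed overflow. The true value -231931 + (-160082) = -392013 lies outside [-262144, 262143].

132275; overflow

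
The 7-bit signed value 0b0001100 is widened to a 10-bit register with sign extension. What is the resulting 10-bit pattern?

0000001100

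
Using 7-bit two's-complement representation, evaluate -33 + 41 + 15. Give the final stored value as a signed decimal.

-33 + 41 = 8 (0001000)
8 + 15 = 23 (0010111)

23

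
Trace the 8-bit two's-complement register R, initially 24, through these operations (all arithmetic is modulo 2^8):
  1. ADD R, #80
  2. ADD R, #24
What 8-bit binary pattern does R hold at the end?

10000000

Start: R = 24 = 00011000.
R = 24 + 80 = 104 = 01101000
R = 104 + 24 = 128; wraps to -128 = 10000000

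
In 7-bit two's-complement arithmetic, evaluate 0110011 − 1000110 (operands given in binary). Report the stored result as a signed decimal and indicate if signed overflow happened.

0110011 = 51 (signed)
1000110 = -58 (signed)
Subtract via negate-and-add: invert 1000110 + 1 = 0111010 (i.e. 58).
  0110011
+ 0111010
= 1101101
Result 1101101: MSB = 1 → 109 − 128 = -19.
Both addends (after negating the subtrahend) are non-negative but the stored result is negative: signed overflow. The true value 51 − (-58) = 109 lies outside [-64, 63].

-19; overflow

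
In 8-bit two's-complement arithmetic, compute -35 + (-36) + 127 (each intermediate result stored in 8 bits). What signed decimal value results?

56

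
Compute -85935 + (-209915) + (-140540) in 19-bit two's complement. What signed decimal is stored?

87898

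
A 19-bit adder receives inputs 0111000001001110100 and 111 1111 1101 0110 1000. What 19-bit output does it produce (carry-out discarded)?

0110111111111011100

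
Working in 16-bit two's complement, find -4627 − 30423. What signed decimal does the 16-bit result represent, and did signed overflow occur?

-4627 → 1110110111101101
30423 → 0111011011010111
Subtract via negate-and-add: invert 0111011011010111 + 1 = 1000100100101001 (i.e. -30423).
  1110110111101101
+ 1000100100101001
= 0111011100010110  (discard carry-out 1)
Result 0111011100010110: MSB = 0 → value 30486.
Both addends (after negating the subtrahend) are negative but the stored result is non-negative: signed overflow. The true value -4627 − 30423 = -35050 lies outside [-32768, 32767].

30486; overflow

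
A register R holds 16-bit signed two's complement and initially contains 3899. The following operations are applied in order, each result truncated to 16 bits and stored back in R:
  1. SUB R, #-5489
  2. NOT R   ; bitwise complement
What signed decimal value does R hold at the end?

-9389

Start: R = 3899 = 0000111100111011.
R = 3899 − (-5489) = 9388 = 0010010010101100
R = NOT 0010010010101100 = 1101101101010011 = -9389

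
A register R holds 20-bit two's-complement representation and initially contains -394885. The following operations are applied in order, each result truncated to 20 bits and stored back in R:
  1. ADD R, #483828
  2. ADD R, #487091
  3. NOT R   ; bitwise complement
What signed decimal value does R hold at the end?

472541

Start: R = -394885 = 10011111100101111011.
R = -394885 + 483828 = 88943 = 00010101101101101111
R = 88943 + 487091 = 576034; wraps to -472542 = 10001100101000100010
R = NOT 10001100101000100010 = 01110011010111011101 = 472541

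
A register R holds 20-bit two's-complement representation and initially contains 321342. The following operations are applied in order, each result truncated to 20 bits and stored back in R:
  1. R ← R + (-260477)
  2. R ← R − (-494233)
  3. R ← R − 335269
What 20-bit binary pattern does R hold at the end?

00110101101010110101

Start: R = 321342 = 01001110011100111110.
R = 321342 + (-260477) = 60865 = 00001110110111000001
R = 60865 − (-494233) = 555098; wraps to -493478 = 10000111100001011010
R = -493478 − 335269 = -828747; wraps to 219829 = 00110101101010110101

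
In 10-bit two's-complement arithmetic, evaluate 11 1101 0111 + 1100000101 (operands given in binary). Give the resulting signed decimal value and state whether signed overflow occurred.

-292; no overflow

11 1101 0111 → 1111010111 = -41 (signed)
1100000101 = -251 (signed)
  1111010111
+ 1100000101
= 1011011100  (discard carry-out 1)
Result 1011011100: MSB = 1 → 732 − 1024 = -292.
Both addends are negative and so is the stored result: no signed overflow.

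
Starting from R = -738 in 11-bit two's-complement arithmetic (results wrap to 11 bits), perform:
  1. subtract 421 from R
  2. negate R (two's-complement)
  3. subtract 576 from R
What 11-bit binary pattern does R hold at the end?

01001000111

Start: R = -738 = 10100011110.
R = -738 − 421 = -1159; wraps to 889 = 01101111001
R = −(889) = -889 = 10010000111
R = -889 − 576 = -1465; wraps to 583 = 01001000111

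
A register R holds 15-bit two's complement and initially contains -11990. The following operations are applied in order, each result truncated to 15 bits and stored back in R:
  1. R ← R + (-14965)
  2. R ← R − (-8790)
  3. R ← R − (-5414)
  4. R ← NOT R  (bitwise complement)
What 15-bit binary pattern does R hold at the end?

011000111001110

Start: R = -11990 = 101000100101010.
R = -11990 + (-14965) = -26955; wraps to 5813 = 001011010110101
R = 5813 − (-8790) = 14603 = 011100100001011
R = 14603 − (-5414) = 20017; wraps to -12751 = 100111000110001
R = NOT 100111000110001 = 011000111001110 = 12750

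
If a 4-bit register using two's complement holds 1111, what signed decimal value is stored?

MSB is 1, so the value is negative.
Invert: 0000. Add 1: 0001 = 1. So the value is −1.

-1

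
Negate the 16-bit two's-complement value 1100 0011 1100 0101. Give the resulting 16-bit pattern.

Invert: 0011110000111010. Add 1: 0011110000111011.
Check: 1100001111000101 = -15419, 0011110000111011 = 15419.

0011110000111011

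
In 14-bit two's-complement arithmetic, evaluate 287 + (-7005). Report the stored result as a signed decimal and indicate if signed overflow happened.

-6718; no overflow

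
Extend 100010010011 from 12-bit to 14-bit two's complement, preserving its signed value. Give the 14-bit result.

11100010010011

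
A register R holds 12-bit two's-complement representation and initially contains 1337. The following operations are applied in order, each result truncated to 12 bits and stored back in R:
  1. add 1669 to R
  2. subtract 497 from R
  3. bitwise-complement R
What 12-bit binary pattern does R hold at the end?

011000110010

Start: R = 1337 = 010100111001.
R = 1337 + 1669 = 3006; wraps to -1090 = 101110111110
R = -1090 − 497 = -1587 = 100111001101
R = NOT 100111001101 = 011000110010 = 1586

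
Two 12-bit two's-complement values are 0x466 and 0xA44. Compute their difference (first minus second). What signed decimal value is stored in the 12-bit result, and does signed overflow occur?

0x466 = 010001100110 = 1126 (signed)
0xA44 = 101001000100 = -1468 (signed)
Subtract via negate-and-add: invert 101001000100 + 1 = 010110111100 (i.e. 1468).
  010001100110
+ 010110111100
= 101000100010
Result 101000100010: MSB = 1 → 2594 − 4096 = -1502.
Both addends (after negating the subtrahend) are non-negative but the stored result is negative: signed overflow. The true value 1126 − (-1468) = 2594 lies outside [-2048, 2047].

-1502; overflow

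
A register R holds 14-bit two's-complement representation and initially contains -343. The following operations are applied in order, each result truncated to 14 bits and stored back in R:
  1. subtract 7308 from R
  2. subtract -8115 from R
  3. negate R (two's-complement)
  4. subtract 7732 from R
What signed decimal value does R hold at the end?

Start: R = -343 = 11111010101001.
R = -343 − 7308 = -7651 = 10001000011101
R = -7651 − (-8115) = 464 = 00000111010000
R = −(464) = -464 = 11111000110000
R = -464 − 7732 = -8196; wraps to 8188 = 01111111111100

8188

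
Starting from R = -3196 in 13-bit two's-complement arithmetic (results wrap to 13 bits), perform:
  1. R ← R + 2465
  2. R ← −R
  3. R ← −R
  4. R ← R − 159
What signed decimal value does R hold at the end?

-890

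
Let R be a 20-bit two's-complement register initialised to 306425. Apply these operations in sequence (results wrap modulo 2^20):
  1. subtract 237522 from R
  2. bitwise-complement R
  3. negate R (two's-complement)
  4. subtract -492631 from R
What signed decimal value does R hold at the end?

-487041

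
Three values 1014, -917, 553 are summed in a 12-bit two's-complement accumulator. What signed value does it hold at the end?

650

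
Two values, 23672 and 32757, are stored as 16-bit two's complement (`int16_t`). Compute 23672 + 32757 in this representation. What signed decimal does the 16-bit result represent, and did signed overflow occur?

-9107; overflow

23672 → 0101110001111000
32757 → 0111111111110101
  0101110001111000
+ 0111111111110101
= 1101110001101101
Result 1101110001101101: MSB = 1 → 56429 − 65536 = -9107.
Both addends are non-negative but the stored result is negative: signed overflow. The true value 23672 + 32757 = 56429 lies outside [-32768, 32767].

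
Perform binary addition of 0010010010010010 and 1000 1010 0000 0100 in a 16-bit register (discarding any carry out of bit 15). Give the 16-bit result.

  0010010010010010
+ 1000101000000100
= 1010111010010110

1010111010010110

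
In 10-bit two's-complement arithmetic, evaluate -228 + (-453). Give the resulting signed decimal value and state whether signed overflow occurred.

-228 → 1100011100
-453 → 1000111011
  1100011100
+ 1000111011
= 0101010111  (discard carry-out 1)
Result 0101010111: MSB = 0 → value 343.
Both addends are negative but the stored result is non-negative: signed overflow. The true value -228 + (-453) = -681 lies outside [-512, 511].

343; overflow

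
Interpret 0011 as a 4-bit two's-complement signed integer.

3

MSB is 0, so the value is non-negative: 0011 = 3.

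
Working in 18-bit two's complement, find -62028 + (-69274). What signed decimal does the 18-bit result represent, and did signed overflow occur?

130842; overflow

-62028 → 110000110110110100
-69274 → 101111000101100110
  110000110110110100
+ 101111000101100110
= 011111111100011010  (discard carry-out 1)
Result 011111111100011010: MSB = 0 → value 130842.
Both addends are negative but the stored result is non-negative: signed overflow. The true value -62028 + (-69274) = -131302 lies outside [-131072, 131071].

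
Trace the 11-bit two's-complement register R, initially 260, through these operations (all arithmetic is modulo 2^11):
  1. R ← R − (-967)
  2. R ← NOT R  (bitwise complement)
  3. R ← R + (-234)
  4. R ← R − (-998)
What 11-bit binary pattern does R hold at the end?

Start: R = 260 = 00100000100.
R = 260 − (-967) = 1227; wraps to -821 = 10011001011
R = NOT 10011001011 = 01100110100 = 820
R = 820 + (-234) = 586 = 01001001010
R = 586 − (-998) = 1584; wraps to -464 = 11000110000

11000110000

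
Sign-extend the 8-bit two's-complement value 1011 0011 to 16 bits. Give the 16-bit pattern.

1111111110110011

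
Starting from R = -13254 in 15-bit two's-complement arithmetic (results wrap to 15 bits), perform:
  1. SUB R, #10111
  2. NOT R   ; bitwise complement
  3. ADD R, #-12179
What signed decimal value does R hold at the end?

11185

Start: R = -13254 = 100110000111010.
R = -13254 − 10111 = -23365; wraps to 9403 = 010010010111011
R = NOT 010010010111011 = 101101101000100 = -9404
R = -9404 + (-12179) = -21583; wraps to 11185 = 010101110110001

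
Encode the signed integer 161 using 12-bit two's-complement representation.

161 is non-negative, so write it directly in 12 bits: 000010100001.

000010100001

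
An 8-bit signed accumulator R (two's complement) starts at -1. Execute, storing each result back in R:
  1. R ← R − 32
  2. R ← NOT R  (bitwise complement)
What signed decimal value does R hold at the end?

32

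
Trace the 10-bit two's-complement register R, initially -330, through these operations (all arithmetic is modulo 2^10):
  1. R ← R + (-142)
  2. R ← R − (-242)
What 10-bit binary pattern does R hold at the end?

1100011010

Start: R = -330 = 1010110110.
R = -330 + (-142) = -472 = 1000101000
R = -472 − (-242) = -230 = 1100011010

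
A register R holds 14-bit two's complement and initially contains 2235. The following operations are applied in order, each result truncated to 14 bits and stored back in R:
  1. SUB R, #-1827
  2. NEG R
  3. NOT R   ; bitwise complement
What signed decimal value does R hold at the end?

4061

Start: R = 2235 = 00100010111011.
R = 2235 − (-1827) = 4062 = 00111111011110
R = −(4062) = -4062 = 11000000100010
R = NOT 11000000100010 = 00111111011101 = 4061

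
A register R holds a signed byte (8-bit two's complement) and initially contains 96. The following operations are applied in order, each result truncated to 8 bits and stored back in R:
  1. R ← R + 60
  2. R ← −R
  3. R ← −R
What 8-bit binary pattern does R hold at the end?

Start: R = 96 = 01100000.
R = 96 + 60 = 156; wraps to -100 = 10011100
R = −(-100) = 100 = 01100100
R = −(100) = -100 = 10011100

10011100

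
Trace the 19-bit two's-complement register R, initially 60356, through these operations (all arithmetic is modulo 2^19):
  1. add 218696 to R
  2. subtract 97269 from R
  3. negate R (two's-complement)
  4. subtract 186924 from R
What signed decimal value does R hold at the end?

155581

Start: R = 60356 = 0001110101111000100.
R = 60356 + 218696 = 279052; wraps to -245236 = 1000100001000001100
R = -245236 − 97269 = -342505; wraps to 181783 = 0101100011000010111
R = −(181783) = -181783 = 1010011100111101001
R = -181783 − 186924 = -368707; wraps to 155581 = 0100101111110111101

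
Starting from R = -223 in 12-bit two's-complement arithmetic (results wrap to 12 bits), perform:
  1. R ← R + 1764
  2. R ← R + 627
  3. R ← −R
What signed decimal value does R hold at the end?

1928

Start: R = -223 = 111100100001.
R = -223 + 1764 = 1541 = 011000000101
R = 1541 + 627 = 2168; wraps to -1928 = 100001111000
R = −(-1928) = 1928 = 011110001000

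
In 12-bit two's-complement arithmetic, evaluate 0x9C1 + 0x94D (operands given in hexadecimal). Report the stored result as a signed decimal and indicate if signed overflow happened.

782; overflow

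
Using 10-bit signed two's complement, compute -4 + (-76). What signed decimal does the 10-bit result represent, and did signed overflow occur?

-80; no overflow

-4 → 1111111100
-76 → 1110110100
  1111111100
+ 1110110100
= 1110110000  (discard carry-out 1)
Result 1110110000: MSB = 1 → 944 − 1024 = -80.
Both addends are negative and so is the stored result: no signed overflow.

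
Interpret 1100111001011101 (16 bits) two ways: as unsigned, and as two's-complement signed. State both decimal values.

Unsigned: 1100111001011101 = 52829.
Signed: MSB=1 → 52829 − 65536 = -12707.

unsigned = 52829, signed = -12707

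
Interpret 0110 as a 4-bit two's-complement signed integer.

MSB is 0, so the value is non-negative: 0110 = 6.

6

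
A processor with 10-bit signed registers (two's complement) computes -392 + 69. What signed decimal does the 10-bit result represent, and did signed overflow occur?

-323; no overflow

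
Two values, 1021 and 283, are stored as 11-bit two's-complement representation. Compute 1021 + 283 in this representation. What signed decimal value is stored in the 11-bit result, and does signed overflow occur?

1021 → 01111111101
283 → 00100011011
  01111111101
+ 00100011011
= 10100011000
Result 10100011000: MSB = 1 → 1304 − 2048 = -744.
Both addends are non-negative but the stored result is negative: signed overflow. The true value 1021 + 283 = 1304 lies outside [-1024, 1023].

-744; overflow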